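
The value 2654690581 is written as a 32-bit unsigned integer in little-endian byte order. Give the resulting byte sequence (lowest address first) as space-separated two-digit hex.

2654690581 in hexadecimal, padded to 32 bits, is 0x9E3B5D15.
Split into bytes (most-significant first): 9E 3B 5D 15.
Little-endian: lowest address holds the least-significant byte.
So at ascending addresses the bytes are 15 5D 3B 9E.

15 5D 3B 9E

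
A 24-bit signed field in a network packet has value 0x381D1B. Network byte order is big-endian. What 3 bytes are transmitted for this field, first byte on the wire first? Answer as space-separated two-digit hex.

38 1D 1B

Split into bytes (most-significant first): 38 1D 1B.
Big-endian: lowest address holds the most-significant byte.
So the memory order matches the most-significant-first order: 38 1D 1B.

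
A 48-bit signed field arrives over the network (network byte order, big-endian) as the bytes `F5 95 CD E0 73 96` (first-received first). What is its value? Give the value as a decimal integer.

-11451223739498

Big-endian stores the most-significant byte at the lowest address.
The bytes are already most-significant first: 0xF595CDE07396.
Top bit is set, so as a signed 48-bit value this is 0xF595CDE07396 − 2^48 = -11451223739498.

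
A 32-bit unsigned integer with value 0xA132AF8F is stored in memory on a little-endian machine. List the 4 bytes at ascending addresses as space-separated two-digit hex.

Split into bytes (most-significant first): A1 32 AF 8F.
Little-endian stores the least-significant byte at the lowest address.
So at ascending addresses the bytes are 8F AF 32 A1.

8F AF 32 A1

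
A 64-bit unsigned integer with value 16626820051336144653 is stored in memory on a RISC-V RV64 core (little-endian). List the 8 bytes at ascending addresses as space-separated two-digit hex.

16626820051336144653 in hexadecimal, padded to 64 bits, is 0xE6BE54BE783BA70D.
Split into bytes (most-significant first): E6 BE 54 BE 78 3B A7 0D.
In little-endian order the low byte comes first in memory.
So at ascending addresses the bytes are 0D A7 3B 78 BE 54 BE E6.

0D A7 3B 78 BE 54 BE E6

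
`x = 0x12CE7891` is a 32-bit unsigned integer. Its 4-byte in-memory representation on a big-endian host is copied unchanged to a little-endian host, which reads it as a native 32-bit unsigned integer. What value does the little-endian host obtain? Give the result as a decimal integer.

Stored big-endian, the bytes at ascending addresses are 12 CE 78 91.
Read back as little-endian, the first byte is least significant, giving 0x9178CE12.
0x9178CE12 = 2440613394.

2440613394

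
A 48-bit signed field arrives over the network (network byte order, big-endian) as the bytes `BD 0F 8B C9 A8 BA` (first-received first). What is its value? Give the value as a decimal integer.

In big-endian order the high byte comes first in memory.
The bytes are already most-significant first: 0xBD0F8BC9A8BA.
Top bit is set, so as a signed 48-bit value this is 0xBD0F8BC9A8BA − 2^48 = -73600509302598.

-73600509302598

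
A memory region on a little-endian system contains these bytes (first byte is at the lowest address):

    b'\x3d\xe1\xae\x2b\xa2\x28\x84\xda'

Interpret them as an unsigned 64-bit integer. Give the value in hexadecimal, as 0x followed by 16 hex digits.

Little-endian: lowest address holds the least-significant byte.
Reassemble most-significant byte first: DA 84 28 A2 2B AE E1 3D → 0xDA8428A22BAEE13D.

0xDA8428A22BAEE13D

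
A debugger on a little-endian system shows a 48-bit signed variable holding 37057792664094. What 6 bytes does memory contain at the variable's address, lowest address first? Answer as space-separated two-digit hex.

37057792664094 in hexadecimal, padded to 48 bits, is 0x21B43091621E.
Split into bytes (most-significant first): 21 B4 30 91 62 1E.
Little-endian: lowest address holds the least-significant byte.
So at ascending addresses the bytes are 1E 62 91 30 B4 21.

1E 62 91 30 B4 21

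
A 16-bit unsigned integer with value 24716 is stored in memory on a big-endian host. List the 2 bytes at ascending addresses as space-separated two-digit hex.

24716 in hexadecimal, padded to 16 bits, is 0x608C.
Split into bytes (most-significant first): 60 8C.
Big-endian stores the most-significant byte at the lowest address.
So the memory order matches the most-significant-first order: 60 8C.

60 8C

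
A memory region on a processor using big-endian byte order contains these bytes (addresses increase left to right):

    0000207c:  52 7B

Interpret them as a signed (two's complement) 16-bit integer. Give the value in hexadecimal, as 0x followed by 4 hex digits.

In big-endian order the high byte comes first in memory.
The bytes are already most-significant first: 0x527B.

0x527B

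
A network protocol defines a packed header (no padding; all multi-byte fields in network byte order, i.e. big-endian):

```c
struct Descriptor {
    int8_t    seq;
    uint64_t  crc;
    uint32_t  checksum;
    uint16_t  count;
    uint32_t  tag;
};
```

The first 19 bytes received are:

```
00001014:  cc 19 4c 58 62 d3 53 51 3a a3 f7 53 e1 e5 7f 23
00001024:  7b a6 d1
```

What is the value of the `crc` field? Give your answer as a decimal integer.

`crc` follows `seq` (1 byte), so it starts at byte offset 1 and occupies 8 bytes.
Bytes at offsets 1..8: 19 4C 58 62 D3 53 51 3A.
Big-endian: lowest address holds the most-significant byte.
The bytes are already most-significant first: 0x194C5862D353513A.
0x194C5862D353513A = 1822929130653700410.

1822929130653700410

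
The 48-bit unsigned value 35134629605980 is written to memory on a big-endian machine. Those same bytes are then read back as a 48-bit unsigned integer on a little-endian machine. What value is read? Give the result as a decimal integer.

35134629605980 in 48-bit hexadecimal is 0x1FF46B1DF25C.
Stored big-endian, the bytes at ascending addresses are 1F F4 6B 1D F2 5C.
Read back as little-endian, the first byte is least significant, giving 0x5CF21D6BF41F.
0x5CF21D6BF41F = 102194945455135.

102194945455135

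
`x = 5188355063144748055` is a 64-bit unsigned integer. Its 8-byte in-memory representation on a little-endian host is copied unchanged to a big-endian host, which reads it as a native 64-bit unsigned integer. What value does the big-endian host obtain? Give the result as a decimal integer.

1699079559426408520

5188355063144748055 in 64-bit hexadecimal is 0x4800BD70DB579417.
Stored little-endian, the bytes at ascending addresses are 17 94 57 DB 70 BD 00 48.
Read back as big-endian, the last byte is least significant, giving 0x179457DB70BD0048.
0x179457DB70BD0048 = 1699079559426408520.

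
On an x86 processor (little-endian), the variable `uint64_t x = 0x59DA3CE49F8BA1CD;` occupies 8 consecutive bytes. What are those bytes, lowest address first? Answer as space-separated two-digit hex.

CD A1 8B 9F E4 3C DA 59

Split into bytes (most-significant first): 59 DA 3C E4 9F 8B A1 CD.
In little-endian order the low byte comes first in memory.
So at ascending addresses the bytes are CD A1 8B 9F E4 3C DA 59.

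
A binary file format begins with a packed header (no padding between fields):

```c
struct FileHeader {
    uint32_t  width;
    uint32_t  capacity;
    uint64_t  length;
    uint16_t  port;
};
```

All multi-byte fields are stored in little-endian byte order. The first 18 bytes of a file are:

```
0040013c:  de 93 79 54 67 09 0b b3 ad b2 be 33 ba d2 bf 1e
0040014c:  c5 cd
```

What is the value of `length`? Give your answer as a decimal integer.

2215721238863458989

`length` follows `width` (4 B), `capacity` (4 B), so it starts at offset 4 + 4 = 8 and occupies 8 bytes.
Bytes at offsets 8..15: AD B2 BE 33 BA D2 BF 1E.
Little-endian: lowest address holds the least-significant byte.
Reassemble most-significant byte first: 1E BF D2 BA 33 BE B2 AD → 0x1EBFD2BA33BEB2AD.
0x1EBFD2BA33BEB2AD = 2215721238863458989.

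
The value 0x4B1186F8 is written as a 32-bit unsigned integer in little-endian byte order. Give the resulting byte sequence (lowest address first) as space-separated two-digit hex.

F8 86 11 4B

Split into bytes (most-significant first): 4B 11 86 F8.
Little-endian stores the least-significant byte at the lowest address.
So at ascending addresses the bytes are F8 86 11 4B.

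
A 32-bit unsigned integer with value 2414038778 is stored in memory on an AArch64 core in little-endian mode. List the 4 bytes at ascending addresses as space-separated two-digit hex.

FA 4E E3 8F

2414038778 in hexadecimal, padded to 32 bits, is 0x8FE34EFA.
Split into bytes (most-significant first): 8F E3 4E FA.
Little-endian: lowest address holds the least-significant byte.
So at ascending addresses the bytes are FA 4E E3 8F.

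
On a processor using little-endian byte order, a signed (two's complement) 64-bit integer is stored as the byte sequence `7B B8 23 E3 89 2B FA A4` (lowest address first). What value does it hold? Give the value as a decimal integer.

In little-endian order the low byte comes first in memory.
Reassemble most-significant byte first: A4 FA 2B 89 E3 23 B8 7B → 0xA4FA2B89E323B87B.
Top bit is set, so as a signed 64-bit value this is 0xA4FA2B89E323B87B − 2^64 = -6558882036090423173.

-6558882036090423173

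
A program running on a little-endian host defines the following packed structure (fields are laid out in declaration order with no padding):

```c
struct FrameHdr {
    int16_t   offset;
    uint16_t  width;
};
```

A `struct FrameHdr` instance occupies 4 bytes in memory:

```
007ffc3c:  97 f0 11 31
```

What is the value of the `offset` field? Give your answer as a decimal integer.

-3945

`offset` is the first field, at byte offset 0, occupying 2 bytes.
Bytes at offsets 0..1: 97 F0.
Little-endian: lowest address holds the least-significant byte.
Reassemble most-significant byte first: F0 97 → 0xF097.
Top bit is set, so as a signed 16-bit value this is 0xF097 − 2^16 = -3945.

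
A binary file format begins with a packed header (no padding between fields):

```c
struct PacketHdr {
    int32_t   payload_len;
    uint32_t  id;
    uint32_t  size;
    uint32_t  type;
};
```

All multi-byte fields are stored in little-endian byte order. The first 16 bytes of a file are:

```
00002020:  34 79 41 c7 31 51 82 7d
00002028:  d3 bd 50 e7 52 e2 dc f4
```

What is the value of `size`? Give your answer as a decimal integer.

3880828371

`size` follows `payload_len` (4 B), `id` (4 B), so it starts at offset 4 + 4 = 8 and occupies 4 bytes.
Bytes at offsets 8..11: D3 BD 50 E7.
Little-endian stores the least-significant byte at the lowest address.
Reassemble most-significant byte first: E7 50 BD D3 → 0xE750BDD3.
0xE750BDD3 = 3880828371.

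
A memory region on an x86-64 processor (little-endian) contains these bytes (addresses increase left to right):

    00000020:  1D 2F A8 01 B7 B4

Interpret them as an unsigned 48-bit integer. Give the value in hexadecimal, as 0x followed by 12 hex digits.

0xB4B701A82F1D

Little-endian stores the least-significant byte at the lowest address.
Reassemble most-significant byte first: B4 B7 01 A8 2F 1D → 0xB4B701A82F1D.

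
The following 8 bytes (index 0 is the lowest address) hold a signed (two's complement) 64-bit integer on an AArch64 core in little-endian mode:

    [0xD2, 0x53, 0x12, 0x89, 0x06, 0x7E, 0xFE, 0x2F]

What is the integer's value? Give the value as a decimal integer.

Little-endian: lowest address holds the least-significant byte.
Reassemble most-significant byte first: 2F FE 7E 06 89 12 53 D2 → 0x2FFE7E06891253D2.
0x2FFE7E06891253D2 = 3458340130401702866.

3458340130401702866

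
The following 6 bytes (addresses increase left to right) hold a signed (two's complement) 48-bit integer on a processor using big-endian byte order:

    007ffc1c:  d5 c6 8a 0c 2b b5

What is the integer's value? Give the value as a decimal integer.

In big-endian order the high byte comes first in memory.
The bytes are already most-significant first: 0xD5C68A0C2BB5.
Top bit is set, so as a signed 48-bit value this is 0xD5C68A0C2BB5 − 2^48 = -46426280416331.

-46426280416331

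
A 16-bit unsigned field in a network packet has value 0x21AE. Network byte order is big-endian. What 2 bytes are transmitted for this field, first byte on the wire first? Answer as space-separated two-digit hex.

Split into bytes (most-significant first): 21 AE.
Big-endian stores the most-significant byte at the lowest address.
So the memory order matches the most-significant-first order: 21 AE.

21 AE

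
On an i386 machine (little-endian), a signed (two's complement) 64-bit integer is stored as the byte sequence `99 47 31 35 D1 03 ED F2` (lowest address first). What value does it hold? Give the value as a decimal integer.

-942092549975095399

Little-endian: lowest address holds the least-significant byte.
Reassemble most-significant byte first: F2 ED 03 D1 35 31 47 99 → 0xF2ED03D135314799.
Top bit is set, so as a signed 64-bit value this is 0xF2ED03D135314799 − 2^64 = -942092549975095399.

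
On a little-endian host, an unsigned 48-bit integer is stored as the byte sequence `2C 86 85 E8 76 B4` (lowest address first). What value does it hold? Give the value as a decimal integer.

Little-endian stores the least-significant byte at the lowest address.
Reassemble most-significant byte first: B4 76 E8 85 86 2C → 0xB476E885862C.
0xB476E885862C = 198422800205356.

198422800205356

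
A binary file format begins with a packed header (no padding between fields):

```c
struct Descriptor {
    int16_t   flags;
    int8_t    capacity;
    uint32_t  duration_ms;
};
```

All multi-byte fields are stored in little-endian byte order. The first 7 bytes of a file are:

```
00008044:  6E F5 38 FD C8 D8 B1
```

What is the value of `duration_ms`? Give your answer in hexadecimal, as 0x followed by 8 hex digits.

0xB1D8C8FD

`duration_ms` follows `flags` (2 B), `capacity` (1 B), so it starts at offset 2 + 1 = 3 and occupies 4 bytes.
Bytes at offsets 3..6: FD C8 D8 B1.
Little-endian stores the least-significant byte at the lowest address.
Reassemble most-significant byte first: B1 D8 C8 FD → 0xB1D8C8FD.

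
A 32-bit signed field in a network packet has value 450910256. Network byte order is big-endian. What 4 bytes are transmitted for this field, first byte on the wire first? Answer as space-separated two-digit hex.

1A E0 58 30

450910256 in hexadecimal, padded to 32 bits, is 0x1AE05830.
Split into bytes (most-significant first): 1A E0 58 30.
Big-endian stores the most-significant byte at the lowest address.
So the memory order matches the most-significant-first order: 1A E0 58 30.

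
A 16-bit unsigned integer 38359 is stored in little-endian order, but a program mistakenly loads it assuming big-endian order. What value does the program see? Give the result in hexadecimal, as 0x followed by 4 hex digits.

0xD795

38359 in 16-bit hexadecimal is 0x95D7.
Stored little-endian, the bytes at ascending addresses are D7 95.
Read back as big-endian, the last byte is least significant, giving 0xD795.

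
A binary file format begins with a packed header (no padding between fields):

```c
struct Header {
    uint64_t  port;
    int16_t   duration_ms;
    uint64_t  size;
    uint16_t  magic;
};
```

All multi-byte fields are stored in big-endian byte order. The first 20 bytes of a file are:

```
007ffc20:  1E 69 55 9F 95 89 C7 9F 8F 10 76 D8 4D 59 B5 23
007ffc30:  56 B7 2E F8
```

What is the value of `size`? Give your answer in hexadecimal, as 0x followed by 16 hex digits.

0x76D84D59B52356B7

`size` follows `port` (8 B), `duration_ms` (2 B), so it starts at offset 8 + 2 = 10 and occupies 8 bytes.
Bytes at offsets 10..17: 76 D8 4D 59 B5 23 56 B7.
Big-endian stores the most-significant byte at the lowest address.
The bytes are already most-significant first: 0x76D84D59B52356B7.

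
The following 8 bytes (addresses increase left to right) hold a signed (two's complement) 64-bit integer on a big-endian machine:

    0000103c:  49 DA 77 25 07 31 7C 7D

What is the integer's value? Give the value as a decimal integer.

5321696910609841277

In big-endian order the high byte comes first in memory.
The bytes are already most-significant first: 0x49DA772507317C7D.
0x49DA772507317C7D = 5321696910609841277.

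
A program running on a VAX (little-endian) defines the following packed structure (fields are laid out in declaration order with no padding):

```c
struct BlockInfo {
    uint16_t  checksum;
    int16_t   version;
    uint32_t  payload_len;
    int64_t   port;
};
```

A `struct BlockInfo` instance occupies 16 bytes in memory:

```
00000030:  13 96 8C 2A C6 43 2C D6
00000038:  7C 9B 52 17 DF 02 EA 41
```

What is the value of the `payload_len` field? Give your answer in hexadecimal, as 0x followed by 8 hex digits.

`payload_len` follows `checksum` (2 B), `version` (2 B), so it starts at offset 2 + 2 = 4 and occupies 4 bytes.
Bytes at offsets 4..7: C6 43 2C D6.
Little-endian: lowest address holds the least-significant byte.
Reassemble most-significant byte first: D6 2C 43 C6 → 0xD62C43C6.

0xD62C43C6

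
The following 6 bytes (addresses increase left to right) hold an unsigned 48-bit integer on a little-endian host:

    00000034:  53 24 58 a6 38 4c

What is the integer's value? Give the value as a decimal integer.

Little-endian: lowest address holds the least-significant byte.
Reassemble most-significant byte first: 4C 38 A6 58 24 53 → 0x4C38A6582453.
0x4C38A6582453 = 83806192673875.

83806192673875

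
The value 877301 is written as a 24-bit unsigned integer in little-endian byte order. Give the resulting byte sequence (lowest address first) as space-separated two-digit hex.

F5 62 0D

877301 in hexadecimal, padded to 24 bits, is 0x0D62F5.
Split into bytes (most-significant first): 0D 62 F5.
Little-endian: lowest address holds the least-significant byte.
So at ascending addresses the bytes are F5 62 0D.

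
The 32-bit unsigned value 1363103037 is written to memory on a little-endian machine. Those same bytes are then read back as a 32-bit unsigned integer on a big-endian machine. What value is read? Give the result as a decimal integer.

1363103037 in 32-bit hexadecimal is 0x513F4D3D.
Stored little-endian, the bytes at ascending addresses are 3D 4D 3F 51.
Read back as big-endian, the last byte is least significant, giving 0x3D4D3F51.
0x3D4D3F51 = 1028472657.

1028472657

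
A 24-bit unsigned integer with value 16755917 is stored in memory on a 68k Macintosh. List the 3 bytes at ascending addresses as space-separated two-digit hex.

16755917 in hexadecimal, padded to 24 bits, is 0xFFACCD.
Split into bytes (most-significant first): FF AC CD.
Big-endian stores the most-significant byte at the lowest address.
So the memory order matches the most-significant-first order: FF AC CD.

FF AC CD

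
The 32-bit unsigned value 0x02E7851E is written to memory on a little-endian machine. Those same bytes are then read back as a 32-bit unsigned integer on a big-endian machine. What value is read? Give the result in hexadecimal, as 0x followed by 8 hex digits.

0x1E85E702

Stored little-endian, the bytes at ascending addresses are 1E 85 E7 02.
Read back as big-endian, the last byte is least significant, giving 0x1E85E702.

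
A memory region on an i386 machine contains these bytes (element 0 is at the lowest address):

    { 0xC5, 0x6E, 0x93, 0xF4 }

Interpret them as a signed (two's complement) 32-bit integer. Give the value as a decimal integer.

Little-endian: lowest address holds the least-significant byte.
Reassemble most-significant byte first: F4 93 6E C5 → 0xF4936EC5.
Top bit is set, so as a signed 32-bit value this is 0xF4936EC5 − 2^32 = -191664443.

-191664443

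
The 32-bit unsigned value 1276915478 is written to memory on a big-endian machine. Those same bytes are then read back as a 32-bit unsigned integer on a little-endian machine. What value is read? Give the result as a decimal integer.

1276915478 in 32-bit hexadecimal is 0x4C1C2F16.
Stored big-endian, the bytes at ascending addresses are 4C 1C 2F 16.
Read back as little-endian, the first byte is least significant, giving 0x162F1C4C.
0x162F1C4C = 372186188.

372186188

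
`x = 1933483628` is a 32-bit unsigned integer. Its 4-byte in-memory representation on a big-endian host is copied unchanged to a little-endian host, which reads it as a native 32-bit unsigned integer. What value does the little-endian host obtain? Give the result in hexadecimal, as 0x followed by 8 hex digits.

1933483628 in 32-bit hexadecimal is 0x733E9E6C.
Stored big-endian, the bytes at ascending addresses are 73 3E 9E 6C.
Read back as little-endian, the first byte is least significant, giving 0x6C9E3E73.

0x6C9E3E73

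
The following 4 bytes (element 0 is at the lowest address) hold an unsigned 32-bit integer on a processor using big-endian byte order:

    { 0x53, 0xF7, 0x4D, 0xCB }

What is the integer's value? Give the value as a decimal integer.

In big-endian order the high byte comes first in memory.
The bytes are already most-significant first: 0x53F74DCB.
0x53F74DCB = 1408716235.

1408716235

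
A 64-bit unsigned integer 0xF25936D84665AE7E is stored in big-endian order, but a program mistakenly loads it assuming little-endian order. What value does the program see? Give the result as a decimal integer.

Stored big-endian, the bytes at ascending addresses are F2 59 36 D8 46 65 AE 7E.
Read back as little-endian, the first byte is least significant, giving 0x7EAE6546D83659F2.
0x7EAE6546D83659F2 = 9128344849676130802.

9128344849676130802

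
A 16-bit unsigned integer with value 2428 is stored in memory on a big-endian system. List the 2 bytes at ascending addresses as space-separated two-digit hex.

09 7C

2428 in hexadecimal, padded to 16 bits, is 0x097C.
Split into bytes (most-significant first): 09 7C.
Big-endian stores the most-significant byte at the lowest address.
So the memory order matches the most-significant-first order: 09 7C.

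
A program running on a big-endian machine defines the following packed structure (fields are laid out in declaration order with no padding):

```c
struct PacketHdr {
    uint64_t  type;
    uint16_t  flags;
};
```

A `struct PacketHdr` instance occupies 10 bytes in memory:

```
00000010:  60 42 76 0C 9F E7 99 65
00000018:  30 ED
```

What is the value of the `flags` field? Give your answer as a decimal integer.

12525

`flags` follows `type` (8 bytes), so it starts at byte offset 8 and occupies 2 bytes.
Bytes at offsets 8..9: 30 ED.
In big-endian order the high byte comes first in memory.
The bytes are already most-significant first: 0x30ED.
0x30ED = 12525.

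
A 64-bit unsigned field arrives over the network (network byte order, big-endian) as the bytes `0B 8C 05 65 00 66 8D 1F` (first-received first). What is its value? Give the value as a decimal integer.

832045962513255711

Big-endian: lowest address holds the most-significant byte.
The bytes are already most-significant first: 0x0B8C056500668D1F.
0x0B8C056500668D1F = 832045962513255711.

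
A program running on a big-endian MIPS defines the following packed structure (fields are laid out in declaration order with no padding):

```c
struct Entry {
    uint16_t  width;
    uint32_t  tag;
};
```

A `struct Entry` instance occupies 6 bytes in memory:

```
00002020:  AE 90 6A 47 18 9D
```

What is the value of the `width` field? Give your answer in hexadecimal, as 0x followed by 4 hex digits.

`width` is the first field, at byte offset 0, occupying 2 bytes.
Bytes at offsets 0..1: AE 90.
Big-endian: lowest address holds the most-significant byte.
The bytes are already most-significant first: 0xAE90.

0xAE90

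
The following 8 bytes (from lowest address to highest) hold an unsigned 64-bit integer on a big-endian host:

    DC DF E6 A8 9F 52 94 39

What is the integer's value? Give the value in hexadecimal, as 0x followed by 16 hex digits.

0xDCDFE6A89F529439

Big-endian stores the most-significant byte at the lowest address.
The bytes are already most-significant first: 0xDCDFE6A89F529439.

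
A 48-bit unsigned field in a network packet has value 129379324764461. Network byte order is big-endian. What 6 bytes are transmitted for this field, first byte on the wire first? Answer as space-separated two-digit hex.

129379324764461 in hexadecimal, padded to 48 bits, is 0x75AB78B1A12D.
Split into bytes (most-significant first): 75 AB 78 B1 A1 2D.
In big-endian order the high byte comes first in memory.
So the memory order matches the most-significant-first order: 75 AB 78 B1 A1 2D.

75 AB 78 B1 A1 2D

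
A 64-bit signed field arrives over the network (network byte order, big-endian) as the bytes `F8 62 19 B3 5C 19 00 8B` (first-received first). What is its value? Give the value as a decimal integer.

-548847946450796405

Big-endian stores the most-significant byte at the lowest address.
The bytes are already most-significant first: 0xF86219B35C19008B.
Top bit is set, so as a signed 64-bit value this is 0xF86219B35C19008B − 2^64 = -548847946450796405.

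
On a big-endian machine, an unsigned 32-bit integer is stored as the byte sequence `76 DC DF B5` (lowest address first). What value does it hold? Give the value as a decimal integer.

1994186677

Big-endian stores the most-significant byte at the lowest address.
The bytes are already most-significant first: 0x76DCDFB5.
0x76DCDFB5 = 1994186677.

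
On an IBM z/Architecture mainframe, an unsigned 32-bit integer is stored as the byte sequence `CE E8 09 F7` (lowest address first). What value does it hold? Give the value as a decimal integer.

Big-endian: lowest address holds the most-significant byte.
The bytes are already most-significant first: 0xCEE809F7.
0xCEE809F7 = 3471313399.

3471313399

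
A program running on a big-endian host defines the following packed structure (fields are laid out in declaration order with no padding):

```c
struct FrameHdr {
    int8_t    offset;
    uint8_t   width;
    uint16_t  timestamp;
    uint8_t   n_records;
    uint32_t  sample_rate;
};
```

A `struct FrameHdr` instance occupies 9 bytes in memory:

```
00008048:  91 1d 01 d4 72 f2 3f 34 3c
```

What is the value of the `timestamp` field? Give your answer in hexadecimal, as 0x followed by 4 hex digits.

0x01D4

`timestamp` follows `offset` (1 B), `width` (1 B), so it starts at offset 1 + 1 = 2 and occupies 2 bytes.
Bytes at offsets 2..3: 01 D4.
In big-endian order the high byte comes first in memory.
The bytes are already most-significant first: 0x01D4.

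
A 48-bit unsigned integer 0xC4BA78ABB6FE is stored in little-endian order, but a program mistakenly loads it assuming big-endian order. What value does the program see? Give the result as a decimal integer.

Stored little-endian, the bytes at ascending addresses are FE B6 AB 78 BA C4.
Read back as big-endian, the last byte is least significant, giving 0xFEB6AB78BAC4.
0xFEB6AB78BAC4 = 280060514319044.

280060514319044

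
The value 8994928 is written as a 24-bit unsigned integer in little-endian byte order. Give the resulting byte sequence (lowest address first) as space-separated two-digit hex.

70 40 89

8994928 in hexadecimal, padded to 24 bits, is 0x894070.
Split into bytes (most-significant first): 89 40 70.
Little-endian stores the least-significant byte at the lowest address.
So at ascending addresses the bytes are 70 40 89.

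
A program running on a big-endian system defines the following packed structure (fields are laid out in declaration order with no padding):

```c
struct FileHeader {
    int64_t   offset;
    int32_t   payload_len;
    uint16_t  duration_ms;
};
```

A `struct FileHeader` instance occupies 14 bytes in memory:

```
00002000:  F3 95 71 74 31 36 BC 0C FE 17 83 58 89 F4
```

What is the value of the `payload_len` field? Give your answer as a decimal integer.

-32013480

`payload_len` follows `offset` (8 bytes), so it starts at byte offset 8 and occupies 4 bytes.
Bytes at offsets 8..11: FE 17 83 58.
Big-endian stores the most-significant byte at the lowest address.
The bytes are already most-significant first: 0xFE178358.
Top bit is set, so as a signed 32-bit value this is 0xFE178358 − 2^32 = -32013480.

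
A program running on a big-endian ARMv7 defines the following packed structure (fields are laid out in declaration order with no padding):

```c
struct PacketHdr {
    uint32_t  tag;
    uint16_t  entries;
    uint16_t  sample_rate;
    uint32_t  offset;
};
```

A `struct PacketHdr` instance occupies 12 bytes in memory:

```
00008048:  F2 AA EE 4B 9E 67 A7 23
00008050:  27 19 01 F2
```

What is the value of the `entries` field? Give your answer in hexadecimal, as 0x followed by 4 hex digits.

`entries` follows `tag` (4 bytes), so it starts at byte offset 4 and occupies 2 bytes.
Bytes at offsets 4..5: 9E 67.
In big-endian order the high byte comes first in memory.
The bytes are already most-significant first: 0x9E67.

0x9E67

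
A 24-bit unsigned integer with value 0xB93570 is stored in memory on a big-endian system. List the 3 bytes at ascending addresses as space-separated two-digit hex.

Split into bytes (most-significant first): B9 35 70.
In big-endian order the high byte comes first in memory.
So the memory order matches the most-significant-first order: B9 35 70.

B9 35 70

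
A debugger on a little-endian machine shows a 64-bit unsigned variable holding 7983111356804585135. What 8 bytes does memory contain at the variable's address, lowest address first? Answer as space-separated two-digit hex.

AF 56 B9 90 7B B5 C9 6E

7983111356804585135 in hexadecimal, padded to 64 bits, is 0x6EC9B57B90B956AF.
Split into bytes (most-significant first): 6E C9 B5 7B 90 B9 56 AF.
Little-endian stores the least-significant byte at the lowest address.
So at ascending addresses the bytes are AF 56 B9 90 7B B5 C9 6E.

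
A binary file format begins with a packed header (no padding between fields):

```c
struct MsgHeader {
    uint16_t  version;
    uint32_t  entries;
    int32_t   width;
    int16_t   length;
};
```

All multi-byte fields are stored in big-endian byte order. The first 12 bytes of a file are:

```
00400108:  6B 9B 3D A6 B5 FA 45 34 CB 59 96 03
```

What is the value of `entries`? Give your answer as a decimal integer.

`entries` follows `version` (2 bytes), so it starts at byte offset 2 and occupies 4 bytes.
Bytes at offsets 2..5: 3D A6 B5 FA.
Big-endian: lowest address holds the most-significant byte.
The bytes are already most-significant first: 0x3DA6B5FA.
0x3DA6B5FA = 1034335738.

1034335738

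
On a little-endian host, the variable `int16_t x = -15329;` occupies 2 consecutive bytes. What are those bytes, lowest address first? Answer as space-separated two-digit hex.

Two's complement of -15329 in 16 bits: 15329 = 0x3BE1; invert → 0xC41E; add 1 → 0xC41F.
Split into bytes (most-significant first): C4 1F.
Little-endian: lowest address holds the least-significant byte.
So at ascending addresses the bytes are 1F C4.

1F C4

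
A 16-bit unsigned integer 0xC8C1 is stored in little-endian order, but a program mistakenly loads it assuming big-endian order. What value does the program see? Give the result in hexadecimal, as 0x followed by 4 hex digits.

0xC1C8

Stored little-endian, the bytes at ascending addresses are C1 C8.
Read back as big-endian, the last byte is least significant, giving 0xC1C8.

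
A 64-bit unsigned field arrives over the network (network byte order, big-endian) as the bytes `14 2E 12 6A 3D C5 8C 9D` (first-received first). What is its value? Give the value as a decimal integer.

Big-endian stores the most-significant byte at the lowest address.
The bytes are already most-significant first: 0x142E126A3DC58C9D.
0x142E126A3DC58C9D = 1454119977199439005.

1454119977199439005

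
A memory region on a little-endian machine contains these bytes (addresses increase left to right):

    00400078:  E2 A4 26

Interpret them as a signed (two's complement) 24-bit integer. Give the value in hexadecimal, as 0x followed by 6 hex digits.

In little-endian order the low byte comes first in memory.
Reassemble most-significant byte first: 26 A4 E2 → 0x26A4E2.

0x26A4E2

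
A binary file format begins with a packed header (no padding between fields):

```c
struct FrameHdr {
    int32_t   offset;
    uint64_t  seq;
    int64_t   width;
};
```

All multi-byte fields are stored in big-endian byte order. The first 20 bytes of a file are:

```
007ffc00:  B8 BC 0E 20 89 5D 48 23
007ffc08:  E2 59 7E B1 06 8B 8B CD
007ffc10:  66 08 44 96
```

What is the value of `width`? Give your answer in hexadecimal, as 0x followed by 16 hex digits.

`width` follows `offset` (4 B), `seq` (8 B), so it starts at offset 4 + 8 = 12 and occupies 8 bytes.
Bytes at offsets 12..19: 06 8B 8B CD 66 08 44 96.
Big-endian: lowest address holds the most-significant byte.
The bytes are already most-significant first: 0x068B8BCD66084496.

0x068B8BCD66084496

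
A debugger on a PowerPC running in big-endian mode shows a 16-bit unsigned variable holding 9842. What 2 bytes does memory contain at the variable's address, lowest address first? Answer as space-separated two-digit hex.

9842 in hexadecimal, padded to 16 bits, is 0x2672.
Split into bytes (most-significant first): 26 72.
Big-endian stores the most-significant byte at the lowest address.
So the memory order matches the most-significant-first order: 26 72.

26 72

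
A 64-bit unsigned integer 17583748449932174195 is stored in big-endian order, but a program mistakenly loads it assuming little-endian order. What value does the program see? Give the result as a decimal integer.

8314498622993860340

17583748449932174195 in 64-bit hexadecimal is 0xF406060D72086373.
Stored big-endian, the bytes at ascending addresses are F4 06 06 0D 72 08 63 73.
Read back as little-endian, the first byte is least significant, giving 0x736308720D0606F4.
0x736308720D0606F4 = 8314498622993860340.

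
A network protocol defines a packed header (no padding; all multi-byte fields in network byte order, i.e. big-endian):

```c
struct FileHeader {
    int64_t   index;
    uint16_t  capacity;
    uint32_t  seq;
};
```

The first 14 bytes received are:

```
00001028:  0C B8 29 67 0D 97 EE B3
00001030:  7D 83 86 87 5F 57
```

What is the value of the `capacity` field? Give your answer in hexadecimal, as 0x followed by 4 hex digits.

0x7D83

`capacity` follows `index` (8 bytes), so it starts at byte offset 8 and occupies 2 bytes.
Bytes at offsets 8..9: 7D 83.
Big-endian: lowest address holds the most-significant byte.
The bytes are already most-significant first: 0x7D83.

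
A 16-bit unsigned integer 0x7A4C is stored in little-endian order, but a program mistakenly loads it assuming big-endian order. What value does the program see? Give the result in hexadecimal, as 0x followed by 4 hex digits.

0x4C7A

Stored little-endian, the bytes at ascending addresses are 4C 7A.
Read back as big-endian, the last byte is least significant, giving 0x4C7A.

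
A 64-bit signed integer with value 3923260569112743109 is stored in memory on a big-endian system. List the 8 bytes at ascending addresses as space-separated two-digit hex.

3923260569112743109 in hexadecimal, padded to 64 bits, is 0x367238B387430CC5.
Split into bytes (most-significant first): 36 72 38 B3 87 43 0C C5.
In big-endian order the high byte comes first in memory.
So the memory order matches the most-significant-first order: 36 72 38 B3 87 43 0C C5.

36 72 38 B3 87 43 0C C5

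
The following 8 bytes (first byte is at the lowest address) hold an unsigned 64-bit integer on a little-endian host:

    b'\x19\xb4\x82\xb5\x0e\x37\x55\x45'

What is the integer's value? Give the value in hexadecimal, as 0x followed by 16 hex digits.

0x4555370EB582B419

In little-endian order the low byte comes first in memory.
Reassemble most-significant byte first: 45 55 37 0E B5 82 B4 19 → 0x4555370EB582B419.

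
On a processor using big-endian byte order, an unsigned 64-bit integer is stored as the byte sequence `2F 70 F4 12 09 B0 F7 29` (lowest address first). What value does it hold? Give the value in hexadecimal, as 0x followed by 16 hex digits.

Big-endian: lowest address holds the most-significant byte.
The bytes are already most-significant first: 0x2F70F41209B0F729.

0x2F70F41209B0F729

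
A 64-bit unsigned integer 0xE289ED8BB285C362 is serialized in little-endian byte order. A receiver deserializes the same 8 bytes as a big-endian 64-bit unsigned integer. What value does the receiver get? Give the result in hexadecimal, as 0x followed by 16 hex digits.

0x62C385B28BED89E2

Stored little-endian, the bytes at ascending addresses are 62 C3 85 B2 8B ED 89 E2.
Read back as big-endian, the last byte is least significant, giving 0x62C385B28BED89E2.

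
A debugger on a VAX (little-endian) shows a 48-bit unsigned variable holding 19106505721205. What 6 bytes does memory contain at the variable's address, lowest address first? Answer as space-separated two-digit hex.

19106505721205 in hexadecimal, padded to 48 bits, is 0x1160947C8575.
Split into bytes (most-significant first): 11 60 94 7C 85 75.
In little-endian order the low byte comes first in memory.
So at ascending addresses the bytes are 75 85 7C 94 60 11.

75 85 7C 94 60 11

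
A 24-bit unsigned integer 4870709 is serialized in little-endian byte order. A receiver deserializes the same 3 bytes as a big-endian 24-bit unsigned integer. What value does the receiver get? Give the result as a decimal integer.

3494474

4870709 in 24-bit hexadecimal is 0x4A5235.
Stored little-endian, the bytes at ascending addresses are 35 52 4A.
Read back as big-endian, the last byte is least significant, giving 0x35524A.
0x35524A = 3494474.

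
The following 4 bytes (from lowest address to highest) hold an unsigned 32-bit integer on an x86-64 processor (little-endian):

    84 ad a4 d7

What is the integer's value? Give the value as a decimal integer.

3617893764

Little-endian stores the least-significant byte at the lowest address.
Reassemble most-significant byte first: D7 A4 AD 84 → 0xD7A4AD84.
0xD7A4AD84 = 3617893764.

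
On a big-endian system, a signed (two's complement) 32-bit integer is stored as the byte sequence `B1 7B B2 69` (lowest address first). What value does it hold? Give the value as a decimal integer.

-1317293463

Big-endian stores the most-significant byte at the lowest address.
The bytes are already most-significant first: 0xB17BB269.
Top bit is set, so as a signed 32-bit value this is 0xB17BB269 − 2^32 = -1317293463.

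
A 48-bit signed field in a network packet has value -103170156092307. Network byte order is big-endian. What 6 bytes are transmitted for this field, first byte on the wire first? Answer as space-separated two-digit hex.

Two's complement of -103170156092307 in 48 bits: 103170156092307 = 0x5DD52C815B93; invert → 0xA22AD37EA46C; add 1 → 0xA22AD37EA46D.
Split into bytes (most-significant first): A2 2A D3 7E A4 6D.
Big-endian stores the most-significant byte at the lowest address.
So the memory order matches the most-significant-first order: A2 2A D3 7E A4 6D.

A2 2A D3 7E A4 6D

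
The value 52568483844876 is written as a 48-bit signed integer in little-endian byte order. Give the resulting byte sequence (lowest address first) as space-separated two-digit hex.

0C 53 CE 8D CF 2F

52568483844876 in hexadecimal, padded to 48 bits, is 0x2FCF8DCE530C.
Split into bytes (most-significant first): 2F CF 8D CE 53 0C.
In little-endian order the low byte comes first in memory.
So at ascending addresses the bytes are 0C 53 CE 8D CF 2F.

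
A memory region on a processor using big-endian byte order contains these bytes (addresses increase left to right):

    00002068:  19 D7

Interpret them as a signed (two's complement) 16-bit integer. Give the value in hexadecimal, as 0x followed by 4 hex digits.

0x19D7

In big-endian order the high byte comes first in memory.
The bytes are already most-significant first: 0x19D7.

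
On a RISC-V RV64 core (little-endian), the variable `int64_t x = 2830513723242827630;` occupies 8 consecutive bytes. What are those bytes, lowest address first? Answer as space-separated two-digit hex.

6E CF C1 0D 3C 01 48 27

2830513723242827630 in hexadecimal, padded to 64 bits, is 0x2748013C0DC1CF6E.
Split into bytes (most-significant first): 27 48 01 3C 0D C1 CF 6E.
In little-endian order the low byte comes first in memory.
So at ascending addresses the bytes are 6E CF C1 0D 3C 01 48 27.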